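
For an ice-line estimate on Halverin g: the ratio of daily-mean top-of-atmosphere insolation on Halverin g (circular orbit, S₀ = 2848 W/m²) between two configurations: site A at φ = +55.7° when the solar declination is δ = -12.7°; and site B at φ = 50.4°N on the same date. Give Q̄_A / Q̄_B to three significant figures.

Q̄_A / Q̄_B ≈ 0.778

— Configuration A (φ=+55.7°):
cos H₀ = −tan(+55.7°) tan(-12.700°) = 0.3304, H₀ = 1.2341 rad.
Bracket: H₀ sin φ sin δ + cos φ cos δ sin H₀ = 1.2341×0.82610×-0.21985 + 0.56353×0.97553×0.94385 = -0.224135 + 0.518872 = 0.294737.
Q̄ = (S₀/π) × [bracket] = (2848/π) × 0.294737 = 267.19 W/m².
— Configuration B (φ=+50.4°):
cos H₀ = −tan(+50.4°) tan(-12.700°) = 0.2724, H₀ = 1.2949 rad.
Bracket: H₀ sin φ sin δ + cos φ cos δ sin H₀ = 1.2949×0.77051×-0.21985 + 0.63742×0.97553×0.96218 = -0.219352 + 0.598305 = 0.378953.
Q̄ = (S₀/π) × [bracket] = (2848/π) × 0.378953 = 343.54 W/m².
Ratio Q̄_A / Q̄_B = 267.19 / 343.54 = 0.7778.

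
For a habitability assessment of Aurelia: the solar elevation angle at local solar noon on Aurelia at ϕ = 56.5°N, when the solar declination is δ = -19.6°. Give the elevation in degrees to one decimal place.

13.9°

At local noon the hour angle is zero, so the zenith angle equals |ϕ − δ| = |+56.5° − (-19.600°)| = 76.100°.
Elevation = 90° − 76.100° = 13.9°.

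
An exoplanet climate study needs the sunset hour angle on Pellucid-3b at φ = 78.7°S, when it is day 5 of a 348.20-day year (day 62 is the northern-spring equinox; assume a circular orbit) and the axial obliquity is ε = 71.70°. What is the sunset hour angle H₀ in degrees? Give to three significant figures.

Solar longitude: λ_s = 360° × (5 − 62)/348.20 = -58.932°, i.e. -58.932° + 360° = 301.068°.
sin δ = sin 71.70° × sin 301.068° = -0.81323, so δ = -54.413°.
Sunrise equation: cos H₀ = −tan φ · tan δ = -6.9936 ≤ −1, so the host star never sets (polar day) and H₀ = π.

H₀ = 180°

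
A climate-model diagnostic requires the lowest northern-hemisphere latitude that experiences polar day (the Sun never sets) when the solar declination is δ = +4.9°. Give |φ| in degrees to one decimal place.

Polar day requires cos H₀ = −tan φ tan δ ≤ −1, i.e. tan φ tan δ ≥ 1.
The boundary is |tan φ| · |tan δ| = 1, so |φ| = 90° − |δ| = 90° − 4.9° = 85.1° in the northern hemisphere.

|φ| = 85.1°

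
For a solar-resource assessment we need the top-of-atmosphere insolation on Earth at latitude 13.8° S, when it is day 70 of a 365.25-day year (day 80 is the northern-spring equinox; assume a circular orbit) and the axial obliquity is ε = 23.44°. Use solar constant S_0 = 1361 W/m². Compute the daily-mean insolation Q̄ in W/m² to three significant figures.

Solar longitude: L_s = 360° × (70 − 80)/365.25 = -9.856°, i.e. -9.856° + 360° = 350.144°.
sin δ = sin 23.44° × sin 350.144° = -0.06809, so δ = -3.904°.
cos h₀ = −tan(-13.8°) tan(-3.904°) = -0.0168, h₀ = 1.5876 rad.
Bracket: h₀ sin ϕ sin δ + cos ϕ cos δ sin h₀ = 1.5876×-0.23853×-0.06809 + 0.97113×0.99768×0.99986 = 0.025785 + 0.968741 = 0.994526.
Q̄ = (S_0/π) × [bracket] = (1361/π) × 0.994526 = 430.8 W/m².

Q̄ ≈ 431 W/m²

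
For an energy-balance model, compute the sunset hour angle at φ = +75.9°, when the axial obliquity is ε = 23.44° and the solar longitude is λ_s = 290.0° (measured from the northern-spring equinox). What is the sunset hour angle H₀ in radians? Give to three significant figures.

H₀ = 0.00 rad

Solar declination: sin δ = sin ε · sin λ_s = sin 23.44° × sin 290.0° = -0.37380, so δ = -21.950°.
cos H₀ = −tan φ · tan δ = 1.6045 ≥ 1, so the Sun never rises (polar night) and H₀ = 0.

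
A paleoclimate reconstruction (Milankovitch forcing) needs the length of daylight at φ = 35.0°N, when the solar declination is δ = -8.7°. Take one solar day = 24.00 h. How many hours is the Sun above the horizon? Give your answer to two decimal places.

11.18 h

cos H₀ = −tan φ · tan δ = −tan(+35.0°) × tan(-8.700°) = 0.1071, so H₀ = 1.4634 rad = 83.85°.
Daylight = 2H₀/(2π) × 24.00 h = (1.4634/π) × 24.00 = 11.18 h.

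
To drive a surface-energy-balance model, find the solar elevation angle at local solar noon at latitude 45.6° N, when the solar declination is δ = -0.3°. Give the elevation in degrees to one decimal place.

44.1°

At local noon the hour angle is zero, so the zenith angle equals |ϕ − δ| = |+45.6° − (-0.300°)| = 45.900°.
Elevation = 90° − 45.900° = 44.1°.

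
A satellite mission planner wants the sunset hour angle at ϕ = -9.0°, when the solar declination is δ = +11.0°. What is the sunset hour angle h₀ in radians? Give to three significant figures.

cos h₀ = −tan ϕ · tan δ = −tan(-9.0°) × tan(+11.000°) = 0.0308, so h₀ = 1.5400 rad = 88.24°.

h₀ = 1.54 rad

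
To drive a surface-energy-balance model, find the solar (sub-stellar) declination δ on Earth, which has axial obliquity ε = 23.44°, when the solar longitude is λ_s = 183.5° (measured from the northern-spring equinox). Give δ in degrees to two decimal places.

sin δ = sin ε · sin λ_s = sin 23.44° × sin 183.5° = -0.024284.
δ = arcsin(-0.024284) = -1.39°.

δ = -1.39°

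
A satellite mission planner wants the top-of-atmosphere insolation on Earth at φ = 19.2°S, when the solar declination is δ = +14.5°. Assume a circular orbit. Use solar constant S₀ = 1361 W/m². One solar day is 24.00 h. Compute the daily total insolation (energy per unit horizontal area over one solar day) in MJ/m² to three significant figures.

29.5 MJ/m²

cos H₀ = −tan(-19.2°) tan(+14.500°) = 0.0901, H₀ = 1.4806 rad.
Bracket: H₀ sin φ sin δ + cos φ cos δ sin H₀ = 1.4806×-0.32887×0.25038 + 0.94438×0.96815×0.99594 = -0.121916 + 0.910589 = 0.788673.
Q̄ = (S₀/π) × [bracket] = (1361/π) × 0.788673 = 341.67 W/m².
Daily total = Q̄ × 24.00 h × 3600 s/h = 341.67 × 24.00 × 3600 / 10⁶ = 29.52 MJ/m².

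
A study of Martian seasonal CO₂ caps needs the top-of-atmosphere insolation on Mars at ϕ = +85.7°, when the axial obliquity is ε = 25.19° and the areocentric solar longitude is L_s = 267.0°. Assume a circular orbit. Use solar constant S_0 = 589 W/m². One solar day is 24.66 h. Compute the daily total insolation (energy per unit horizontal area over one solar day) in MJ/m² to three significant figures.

sin δ = sin 25.19° × sin 267.0° = -0.42504, so δ = -25.153°.
cos h₀ = −tan(+85.7°) tan(-25.153°) = 6.2450 ≥ 1 ⇒ polar night, h₀ = 0 and Q̄ = 0.
Daily total = Q̄ × 24.66 h × 3600 s/h = 0.00 MJ/m².

0.00 MJ/m²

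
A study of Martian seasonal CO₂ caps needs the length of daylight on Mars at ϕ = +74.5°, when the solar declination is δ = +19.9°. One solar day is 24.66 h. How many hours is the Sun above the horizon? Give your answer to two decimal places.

24.66 h

Sunrise equation: cos h₀ = −tan ϕ · tan δ = -1.3053 ≤ −1, so the Sun never sets (polar day) and h₀ = π.
Daylight = 2h₀/(2π) × 24.66 h = (3.1416/π) × 24.66 = 24.66 h.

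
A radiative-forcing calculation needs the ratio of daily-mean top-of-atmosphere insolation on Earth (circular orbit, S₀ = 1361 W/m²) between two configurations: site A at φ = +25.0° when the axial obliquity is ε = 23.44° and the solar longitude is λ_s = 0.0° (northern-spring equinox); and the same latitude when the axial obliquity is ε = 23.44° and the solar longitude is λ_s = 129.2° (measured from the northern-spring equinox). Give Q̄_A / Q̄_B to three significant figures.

— Configuration A (φ=+25.0°):
Solar declination: sin δ = sin ε · sin λ_s = sin 23.44° × sin 0.0° = 0.00000, so δ = +0.000°.
cos H₀ = −tan(+25.0°) tan(+0.000°) = -0.0000, H₀ = 1.5708 rad.
Bracket: H₀ sin φ sin δ + cos φ cos δ sin H₀ = 1.5708×0.42262×0.00000 + 0.90631×1.00000×1.00000 = 0.000000 + 0.906310 = 0.906310.
Q̄ = (S₀/π) × [bracket] = (1361/π) × 0.906310 = 392.63 W/m².
— Configuration B (φ=+25.0°):
Solar declination: sin δ = sin ε · sin λ_s = sin 23.44° × sin 129.2° = 0.30826, so δ = +17.955°.
cos H₀ = −tan(+25.0°) tan(+17.955°) = -0.1511, H₀ = 1.7225 rad.
Bracket: H₀ sin φ sin δ + cos φ cos δ sin H₀ = 1.7225×0.42262×0.30826 + 0.90631×0.95130×0.98852 = 0.224402 + 0.852275 = 1.076677.
Q̄ = (S₀/π) × [bracket] = (1361/π) × 1.076677 = 466.44 W/m².
Ratio Q̄_A / Q̄_B = 392.63 / 466.44 = 0.8418.

Q̄_A / Q̄_B ≈ 0.842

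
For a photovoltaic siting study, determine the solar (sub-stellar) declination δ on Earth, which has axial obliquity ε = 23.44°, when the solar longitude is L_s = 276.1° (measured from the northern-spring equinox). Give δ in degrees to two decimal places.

sin δ = sin ε · sin L_s = sin 23.44° × sin 276.1° = -0.395536.
δ = arcsin(-0.395536) = -23.30°.

δ = -23.30°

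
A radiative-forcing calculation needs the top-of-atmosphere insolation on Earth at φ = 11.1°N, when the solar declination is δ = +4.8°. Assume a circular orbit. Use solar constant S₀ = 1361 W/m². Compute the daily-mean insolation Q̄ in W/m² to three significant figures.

Q̄ ≈ 435 W/m²

cos H₀ = −tan(+11.1°) tan(+4.800°) = -0.0165, H₀ = 1.5873 rad.
Bracket: H₀ sin φ sin δ + cos φ cos δ sin H₀ = 1.5873×0.19252×0.08368 + 0.98129×0.99649×0.99986 = 0.025572 + 0.977709 = 1.003281.
Q̄ = (S₀/π) × [bracket] = (1361/π) × 1.003281 = 434.6 W/m².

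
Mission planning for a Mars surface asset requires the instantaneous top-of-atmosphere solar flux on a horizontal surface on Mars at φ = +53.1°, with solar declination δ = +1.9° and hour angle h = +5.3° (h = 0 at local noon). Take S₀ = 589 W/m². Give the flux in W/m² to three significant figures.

cos θ_z = sin φ sin δ + cos φ cos δ cos h = 0.026514 + 0.597525 = 0.624039.
Flux = S₀ · cos θ_z = 589 × 0.624039 = 367.6 W/m².

368 W/m²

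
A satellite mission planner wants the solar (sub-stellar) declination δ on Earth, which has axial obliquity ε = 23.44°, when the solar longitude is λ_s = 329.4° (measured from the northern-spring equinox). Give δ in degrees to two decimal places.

sin δ = sin ε · sin λ_s = sin 23.44° × sin 329.4° = -0.202491.
δ = arcsin(-0.202491) = -11.68°.

δ = -11.68°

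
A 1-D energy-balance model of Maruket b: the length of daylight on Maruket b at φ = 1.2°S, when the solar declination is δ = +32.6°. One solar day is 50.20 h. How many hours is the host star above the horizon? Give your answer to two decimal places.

24.89 h

cos H₀ = −tan φ · tan δ = −tan(-1.2°) × tan(+32.600°) = 0.0134, so H₀ = 1.5574 rad = 89.23°.
Daylight = 2H₀/(2π) × 50.20 h = (1.5574/π) × 50.20 = 24.89 h.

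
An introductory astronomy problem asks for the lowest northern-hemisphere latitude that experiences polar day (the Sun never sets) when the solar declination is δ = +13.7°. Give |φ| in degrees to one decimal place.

|φ| = 76.3°

Polar day requires cos H₀ = −tan φ tan δ ≤ −1, i.e. tan φ tan δ ≥ 1.
The boundary is |tan φ| · |tan δ| = 1, so |φ| = 90° − |δ| = 90° − 13.7° = 76.3° in the northern hemisphere.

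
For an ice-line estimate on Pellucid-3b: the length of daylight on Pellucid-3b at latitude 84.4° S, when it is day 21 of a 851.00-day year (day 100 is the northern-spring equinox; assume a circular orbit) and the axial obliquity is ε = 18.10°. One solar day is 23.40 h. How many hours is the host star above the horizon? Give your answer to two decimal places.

Solar longitude: λ_s = 360° × (21 − 100)/851.00 = -33.420°, i.e. -33.420° + 360° = 326.580°.
sin δ = sin 18.10° × sin 326.580° = -0.17111, so δ = -9.852°.
Sunrise equation: cos H₀ = −tan φ · tan δ = -1.7712 ≤ −1, so the host star never sets (polar day) and H₀ = π.
Daylight = 2H₀/(2π) × 23.40 h = (3.1416/π) × 23.40 = 23.40 h.

23.40 h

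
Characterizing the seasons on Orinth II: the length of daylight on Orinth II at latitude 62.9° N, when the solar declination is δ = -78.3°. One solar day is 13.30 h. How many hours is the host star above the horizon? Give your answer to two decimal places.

cos h₀ = −tan ϕ · tan δ = 9.4363 ≥ 1, so the host star never rises (polar night) and h₀ = 0.
Daylight = 2h₀/(2π) × 13.30 h = (0.0000/π) × 13.30 = 0.00 h.

0.00 h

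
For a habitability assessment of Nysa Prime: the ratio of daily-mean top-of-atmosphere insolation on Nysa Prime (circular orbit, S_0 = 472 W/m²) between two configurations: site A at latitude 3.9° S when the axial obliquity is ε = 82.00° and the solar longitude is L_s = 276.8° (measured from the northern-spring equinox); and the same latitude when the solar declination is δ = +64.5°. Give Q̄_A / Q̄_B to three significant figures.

— Configuration A (ϕ=-3.9°):
Solar declination: sin δ = sin ε · sin L_s = sin 82.00° × sin 276.8° = -0.98330, so δ = -79.515°.
cos h₀ = −tan(-3.9°) tan(-79.515°) = -0.3684, h₀ = 1.9480 rad.
Bracket: h₀ sin ϕ sin δ + cos ϕ cos δ sin h₀ = 1.9480×-0.06802×-0.98330 + 0.99768×0.18198×0.92968 = 0.130290 + 0.168791 = 0.299081.
Q̄ = (S_0/π) × [bracket] = (472/π) × 0.299081 = 44.935 W/m².
— Configuration B (ϕ=-3.9°):
cos h₀ = −tan(-3.9°) tan(+64.500°) = 0.1429, h₀ = 1.4274 rad.
Bracket: h₀ sin ϕ sin δ + cos ϕ cos δ sin h₀ = 1.4274×-0.06802×0.90259 + 0.99768×0.43051×0.98973 = -0.087634 + 0.425100 = 0.337466.
Q̄ = (S_0/π) × [bracket] = (472/π) × 0.337466 = 50.702 W/m².
Ratio Q̄_A / Q̄_B = 44.935 / 50.702 = 0.8863.

Q̄_A / Q̄_B ≈ 0.886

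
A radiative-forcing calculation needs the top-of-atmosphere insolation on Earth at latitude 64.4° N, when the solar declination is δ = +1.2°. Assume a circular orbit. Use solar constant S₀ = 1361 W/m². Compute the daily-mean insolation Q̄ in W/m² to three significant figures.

cos H₀ = −tan(+64.4°) tan(+1.200°) = -0.0437, H₀ = 1.6145 rad.
Bracket: H₀ sin φ sin δ + cos φ cos δ sin H₀ = 1.6145×0.90183×0.02094 + 0.43209×0.99978×0.99904 = 0.030489 + 0.431580 = 0.462069.
Q̄ = (S₀/π) × [bracket] = (1361/π) × 0.462069 = 200.2 W/m².

Q̄ ≈ 200 W/m²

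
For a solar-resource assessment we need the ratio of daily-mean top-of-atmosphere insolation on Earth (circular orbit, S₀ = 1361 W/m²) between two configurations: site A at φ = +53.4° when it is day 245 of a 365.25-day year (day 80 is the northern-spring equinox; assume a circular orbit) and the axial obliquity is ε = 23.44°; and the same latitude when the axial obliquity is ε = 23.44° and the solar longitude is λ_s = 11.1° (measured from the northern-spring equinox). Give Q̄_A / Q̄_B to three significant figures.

Q̄_A / Q̄_B ≈ 1.08

— Configuration A (φ=+53.4°):
Solar longitude: λ_s = 360° × (245 − 80)/365.25 = 162.628°.
sin δ = sin 23.44° × sin 162.628° = 0.11877, so δ = +6.821°.
cos H₀ = −tan(+53.4°) tan(+6.821°) = -0.1611, H₀ = 1.7326 rad.
Bracket: H₀ sin φ sin δ + cos φ cos δ sin H₀ = 1.7326×0.80282×0.11877 + 0.59622×0.99292×0.98694 = 0.165205 + 0.584267 = 0.749472.
Q̄ = (S₀/π) × [bracket] = (1361/π) × 0.749472 = 324.69 W/m².
— Configuration B (φ=+53.4°):
Solar declination: sin δ = sin ε · sin λ_s = sin 23.44° × sin 11.1° = 0.07658, so δ = +4.392°.
cos H₀ = −tan(+53.4°) tan(+4.392°) = -0.1034, H₀ = 1.6744 rad.
Bracket: H₀ sin φ sin δ + cos φ cos δ sin H₀ = 1.6744×0.80282×0.07658 + 0.59622×0.99706×0.99464 = 0.102942 + 0.591281 = 0.694223.
Q̄ = (S₀/π) × [bracket] = (1361/π) × 0.694223 = 300.75 W/m².
Ratio Q̄_A / Q̄_B = 324.69 / 300.75 = 1.080.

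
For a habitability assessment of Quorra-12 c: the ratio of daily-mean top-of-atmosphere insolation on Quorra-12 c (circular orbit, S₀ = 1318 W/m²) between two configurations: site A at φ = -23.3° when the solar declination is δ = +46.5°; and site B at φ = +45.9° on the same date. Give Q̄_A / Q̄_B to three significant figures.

Q̄_A / Q̄_B ≈ 0.151

— Configuration A (φ=-23.3°):
cos H₀ = −tan(-23.3°) tan(+46.500°) = 0.4538, H₀ = 1.0997 rad.
Bracket: H₀ sin φ sin δ + cos φ cos δ sin H₀ = 1.0997×-0.39555×0.72537 + 0.91845×0.68835×0.89109 = -0.315526 + 0.563361 = 0.247835.
Q̄ = (S₀/π) × [bracket] = (1318/π) × 0.247835 = 103.97 W/m².
— Configuration B (φ=+45.9°):
cos H₀ = −tan(+45.9°) tan(+46.500°) = -1.0874 ≤ −1 ⇒ polar day, H₀ = π.
Bracket: H₀ sin φ sin δ + cos φ cos δ sin H₀ = 3.1416×0.71813×0.72537 + 0.69591×0.68835×0.00000 = 1.636491 + 0.000000 = 1.636491.
Q̄ = (S₀/π) × [bracket] = (1318/π) × 1.636491 = 686.56 W/m².
Ratio Q̄_A / Q̄_B = 103.97 / 686.56 = 0.1514.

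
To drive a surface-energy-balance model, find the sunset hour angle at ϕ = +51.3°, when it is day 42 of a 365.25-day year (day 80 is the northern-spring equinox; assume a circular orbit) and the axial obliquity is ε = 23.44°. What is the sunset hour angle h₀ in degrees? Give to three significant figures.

h₀ = 71.9°

Solar longitude: L_s = 360° × (42 − 80)/365.25 = -37.454°, i.e. -37.454° + 360° = 322.546°.
sin δ = sin 23.44° × sin 322.546° = -0.24190, so δ = -13.999°.
cos h₀ = −tan ϕ · tan δ = −tan(+51.3°) × tan(-13.999°) = 0.3112, so h₀ = 1.2544 rad = 71.87°.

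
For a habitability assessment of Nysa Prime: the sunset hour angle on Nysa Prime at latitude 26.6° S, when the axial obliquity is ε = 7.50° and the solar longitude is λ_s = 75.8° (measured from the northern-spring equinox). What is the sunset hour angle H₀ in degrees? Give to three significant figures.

Solar declination: sin δ = sin ε · sin λ_s = sin 7.50° × sin 75.8° = 0.12654, so δ = +7.270°.
cos H₀ = −tan φ · tan δ = −tan(-26.6°) × tan(+7.270°) = 0.0639, so H₀ = 1.5069 rad = 86.34°.

H₀ = 86.3°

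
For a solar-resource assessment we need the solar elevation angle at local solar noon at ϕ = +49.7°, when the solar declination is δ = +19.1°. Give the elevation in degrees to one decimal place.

59.4°

At local noon the hour angle is zero, so the zenith angle equals |ϕ − δ| = |+49.7° − (+19.100°)| = 30.600°.
Elevation = 90° − 30.600° = 59.4°.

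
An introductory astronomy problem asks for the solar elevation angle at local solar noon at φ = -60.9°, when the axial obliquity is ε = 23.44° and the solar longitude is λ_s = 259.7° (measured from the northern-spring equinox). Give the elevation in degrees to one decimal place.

Solar declination: sin δ = sin ε · sin λ_s = sin 23.44° × sin 259.7° = -0.39138, so δ = -23.040°.
At local noon the hour angle is zero, so the zenith angle equals |φ − δ| = |-60.9° − (-23.040°)| = 37.860°.
Elevation = 90° − 37.860° = 52.1°.

52.1°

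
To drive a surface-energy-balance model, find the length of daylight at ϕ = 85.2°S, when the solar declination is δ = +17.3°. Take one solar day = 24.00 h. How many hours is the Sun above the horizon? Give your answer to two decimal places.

0.00 h

cos h₀ = −tan ϕ · tan δ = 3.7091 ≥ 1, so the Sun never rises (polar night) and h₀ = 0.
Daylight = 2h₀/(2π) × 24.00 h = (0.0000/π) × 24.00 = 0.00 h.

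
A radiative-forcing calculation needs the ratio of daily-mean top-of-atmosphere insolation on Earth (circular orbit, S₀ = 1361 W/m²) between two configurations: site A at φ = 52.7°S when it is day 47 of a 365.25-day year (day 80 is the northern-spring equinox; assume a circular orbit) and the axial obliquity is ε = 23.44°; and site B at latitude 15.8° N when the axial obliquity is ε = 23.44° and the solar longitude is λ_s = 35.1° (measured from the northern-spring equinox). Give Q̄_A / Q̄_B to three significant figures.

Q̄_A / Q̄_B ≈ 0.853

— Configuration A (φ=-52.7°):
Solar longitude: λ_s = 360° × (47 − 80)/365.25 = -32.526°, i.e. -32.526° + 360° = 327.474°.
sin δ = sin 23.44° × sin 327.474° = -0.21388, so δ = -12.350°.
cos H₀ = −tan(-52.7°) tan(-12.350°) = -0.2874, H₀ = 1.8623 rad.
Bracket: H₀ sin φ sin δ + cos φ cos δ sin H₀ = 1.8623×-0.79547×-0.21388 + 0.60599×0.97686×0.95781 = 0.316843 + 0.566992 = 0.883835.
Q̄ = (S₀/π) × [bracket] = (1361/π) × 0.883835 = 382.89 W/m².
— Configuration B (φ=+15.8°):
Solar declination: sin δ = sin ε · sin λ_s = sin 23.44° × sin 35.1° = 0.22873, so δ = +13.222°.
cos H₀ = −tan(+15.8°) tan(+13.222°) = -0.0665, H₀ = 1.6373 rad.
Bracket: H₀ sin φ sin δ + cos φ cos δ sin H₀ = 1.6373×0.27228×0.22873 + 0.96222×0.97349×0.99779 = 0.101969 + 0.934641 = 1.036610.
Q̄ = (S₀/π) × [bracket] = (1361/π) × 1.036610 = 449.08 W/m².
Ratio Q̄_A / Q̄_B = 382.89 / 449.08 = 0.8526.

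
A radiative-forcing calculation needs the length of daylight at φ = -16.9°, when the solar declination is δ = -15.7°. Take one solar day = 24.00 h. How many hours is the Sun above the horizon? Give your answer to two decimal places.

12.65 h

cos H₀ = −tan φ · tan δ = −tan(-16.9°) × tan(-15.700°) = -0.0854, so H₀ = 1.6563 rad = 94.90°.
Daylight = 2H₀/(2π) × 24.00 h = (1.6563/π) × 24.00 = 12.65 h.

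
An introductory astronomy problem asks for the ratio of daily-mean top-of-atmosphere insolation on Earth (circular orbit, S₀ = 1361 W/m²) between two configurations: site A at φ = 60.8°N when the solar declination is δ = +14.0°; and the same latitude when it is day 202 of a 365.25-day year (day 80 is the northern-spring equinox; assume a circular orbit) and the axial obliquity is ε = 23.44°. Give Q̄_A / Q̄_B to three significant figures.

— Configuration A (φ=+60.8°):
cos H₀ = −tan(+60.8°) tan(+14.000°) = -0.4461, H₀ = 2.0332 rad.
Bracket: H₀ sin φ sin δ + cos φ cos δ sin H₀ = 2.0332×0.87292×0.24192 + 0.48786×0.97030×0.89497 = 0.429365 + 0.423652 = 0.853017.
Q̄ = (S₀/π) × [bracket] = (1361/π) × 0.853017 = 369.54 W/m².
— Configuration B (φ=+60.8°):
Solar longitude: λ_s = 360° × (202 − 80)/365.25 = 120.246°.
sin δ = sin 23.44° × sin 120.246° = 0.34364, so δ = +20.099°.
cos H₀ = −tan(+60.8°) tan(+20.099°) = -0.6547, H₀ = 2.2846 rad.
Bracket: H₀ sin φ sin δ + cos φ cos δ sin H₀ = 2.2846×0.87292×0.34364 + 0.48786×0.93910×0.75586 = 0.685312 + 0.346297 = 1.031609.
Q̄ = (S₀/π) × [bracket] = (1361/π) × 1.031609 = 446.91 W/m².
Ratio Q̄_A / Q̄_B = 369.54 / 446.91 = 0.8269.

Q̄_A / Q̄_B ≈ 0.827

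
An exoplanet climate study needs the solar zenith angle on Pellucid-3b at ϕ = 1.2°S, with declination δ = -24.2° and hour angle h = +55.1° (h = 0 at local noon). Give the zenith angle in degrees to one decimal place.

cos θ_z = sin ϕ sin δ + cos ϕ cos δ cos h = 0.008585 + 0.521751 = 0.530336.
θ_z = arccos(0.530336) = 58.0°.

θ_z = 58.0°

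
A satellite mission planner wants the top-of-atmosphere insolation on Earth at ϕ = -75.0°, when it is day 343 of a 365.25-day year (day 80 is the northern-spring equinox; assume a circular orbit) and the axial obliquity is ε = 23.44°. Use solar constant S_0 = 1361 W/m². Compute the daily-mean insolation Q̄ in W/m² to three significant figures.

Solar longitude: L_s = 360° × (343 − 80)/365.25 = 259.220°.
sin δ = sin 23.44° × sin 259.220° = -0.39077, so δ = -23.002°.
cos h₀ = −tan(-75.0°) tan(-23.002°) = -1.5843 ≤ −1 ⇒ polar day, h₀ = π.
Bracket: h₀ sin ϕ sin δ + cos ϕ cos δ sin h₀ = 3.1416×-0.96593×-0.39077 + 0.25882×0.92049×0.00000 = 1.185817 + 0.000000 = 1.185817.
Q̄ = (S_0/π) × [bracket] = (1361/π) × 1.185817 = 513.7 W/m².

Q̄ ≈ 514 W/m²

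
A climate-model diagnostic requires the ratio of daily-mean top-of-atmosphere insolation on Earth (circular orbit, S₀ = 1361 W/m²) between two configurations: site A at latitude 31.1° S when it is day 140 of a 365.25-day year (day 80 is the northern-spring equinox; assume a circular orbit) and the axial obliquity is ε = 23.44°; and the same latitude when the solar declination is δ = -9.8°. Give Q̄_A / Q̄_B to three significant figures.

— Configuration A (φ=-31.1°):
Solar longitude: λ_s = 360° × (140 − 80)/365.25 = 59.138°.
sin δ = sin 23.44° × sin 59.138° = 0.34146, so δ = +19.966°.
cos H₀ = −tan(-31.1°) tan(+19.966°) = 0.2192, H₀ = 1.3498 rad.
Bracket: H₀ sin φ sin δ + cos φ cos δ sin H₀ = 1.3498×-0.51653×0.34146 + 0.85627×0.93990×0.97569 = -0.238070 + 0.785243 = 0.547173.
Q̄ = (S₀/π) × [bracket] = (1361/π) × 0.547173 = 237.05 W/m².
— Configuration B (φ=-31.1°):
cos H₀ = −tan(-31.1°) tan(-9.800°) = -0.1042, H₀ = 1.6752 rad.
Bracket: H₀ sin φ sin δ + cos φ cos δ sin H₀ = 1.6752×-0.51653×-0.17021 + 0.85627×0.98541×0.99456 = 0.147281 + 0.839187 = 0.986468.
Q̄ = (S₀/π) × [bracket] = (1361/π) × 0.986468 = 427.36 W/m².
Ratio Q̄_A / Q̄_B = 237.05 / 427.36 = 0.5547.

Q̄_A / Q̄_B ≈ 0.555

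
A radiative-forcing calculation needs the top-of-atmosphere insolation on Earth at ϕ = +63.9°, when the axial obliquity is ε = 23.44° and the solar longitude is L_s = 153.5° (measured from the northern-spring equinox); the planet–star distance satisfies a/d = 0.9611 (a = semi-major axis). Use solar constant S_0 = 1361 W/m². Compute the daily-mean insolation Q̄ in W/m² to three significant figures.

Solar declination: sin δ = sin ε · sin L_s = sin 23.44° × sin 153.5° = 0.17749, so δ = +10.224°.
cos h₀ = −tan(+63.9°) tan(+10.224°) = -0.3682, h₀ = 1.9478 rad.
Bracket: h₀ sin ϕ sin δ + cos ϕ cos δ sin h₀ = 1.9478×0.89803×0.17749 + 0.43994×0.98412×0.92977 = 0.310462 + 0.402547 = 0.713009.
Inverse-square distance factor (a/d)² = 0.9611² = 0.923713.
Q̄ = (S_0/π) × 0.923713 × [bracket] = (1361/π) × 0.923713 × 0.713009 = 285.3 W/m².

Q̄ ≈ 285 W/m²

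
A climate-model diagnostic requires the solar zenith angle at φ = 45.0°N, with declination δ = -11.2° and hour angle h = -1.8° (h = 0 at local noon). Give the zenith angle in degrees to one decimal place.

cos θ_z = sin φ sin δ + cos φ cos δ cos h = -0.137344 + 0.693298 = 0.555954.
θ_z = arccos(0.555954) = 56.2°.

θ_z = 56.2°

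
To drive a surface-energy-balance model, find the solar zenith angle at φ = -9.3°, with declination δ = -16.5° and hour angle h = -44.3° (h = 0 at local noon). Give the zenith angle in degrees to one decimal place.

cos θ_z = sin φ sin δ + cos φ cos δ cos h = 0.045898 + 0.677200 = 0.723098.
θ_z = arccos(0.723098) = 43.7°.

θ_z = 43.7°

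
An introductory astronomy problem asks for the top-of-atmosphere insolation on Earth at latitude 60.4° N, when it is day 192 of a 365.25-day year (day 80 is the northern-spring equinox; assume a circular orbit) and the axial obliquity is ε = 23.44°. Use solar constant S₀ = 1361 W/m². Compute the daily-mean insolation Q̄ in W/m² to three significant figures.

Solar longitude: λ_s = 360° × (192 − 80)/365.25 = 110.390°.
sin δ = sin 23.44° × sin 110.390° = 0.37286, so δ = +21.892°.
cos H₀ = −tan(+60.4°) tan(+21.892°) = -0.7074, H₀ = 2.3566 rad.
Bracket: H₀ sin φ sin δ + cos φ cos δ sin H₀ = 2.3566×0.86949×0.37286 + 0.49394×0.92789×0.70684 = 0.764005 + 0.323960 = 1.087965.
Q̄ = (S₀/π) × [bracket] = (1361/π) × 1.087965 = 471.3 W/m².

Q̄ ≈ 471 W/m²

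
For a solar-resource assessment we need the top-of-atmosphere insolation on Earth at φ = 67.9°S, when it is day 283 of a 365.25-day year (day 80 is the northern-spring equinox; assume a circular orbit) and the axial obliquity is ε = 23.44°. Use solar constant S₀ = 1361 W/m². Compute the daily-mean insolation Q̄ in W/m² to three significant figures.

Q̄ ≈ 257 W/m²

Solar longitude: λ_s = 360° × (283 − 80)/365.25 = 200.082°.
sin δ = sin 23.44° × sin 200.082° = -0.13659, so δ = -7.850°.
cos H₀ = −tan(-67.9°) tan(-7.850°) = -0.3396, H₀ = 1.9172 rad.
Bracket: H₀ sin φ sin δ + cos φ cos δ sin H₀ = 1.9172×-0.92653×-0.13659 + 0.37622×0.99063×0.94059 = 0.242631 + 0.350553 = 0.593184.
Q̄ = (S₀/π) × [bracket] = (1361/π) × 0.593184 = 257.0 W/m².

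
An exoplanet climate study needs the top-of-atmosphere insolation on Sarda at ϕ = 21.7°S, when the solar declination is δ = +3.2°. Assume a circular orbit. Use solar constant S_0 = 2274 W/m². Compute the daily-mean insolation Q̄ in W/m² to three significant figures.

Q̄ ≈ 648 W/m²

cos h₀ = −tan(-21.7°) tan(+3.200°) = 0.0222, h₀ = 1.5485 rad.
Bracket: h₀ sin ϕ sin δ + cos ϕ cos δ sin h₀ = 1.5485×-0.36975×0.05582 + 0.92913×0.99844×0.99975 = -0.031960 + 0.927449 = 0.895489.
Q̄ = (S_0/π) × [bracket] = (2274/π) × 0.895489 = 648.2 W/m².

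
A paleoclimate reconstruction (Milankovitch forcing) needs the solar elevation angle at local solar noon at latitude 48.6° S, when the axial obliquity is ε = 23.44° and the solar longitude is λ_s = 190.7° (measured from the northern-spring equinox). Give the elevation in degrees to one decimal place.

Solar declination: sin δ = sin ε · sin λ_s = sin 23.44° × sin 190.7° = -0.07386, so δ = -4.235°.
At local noon the hour angle is zero, so the zenith angle equals |φ − δ| = |-48.6° − (-4.235°)| = 44.365°.
Elevation = 90° − 44.365° = 45.6°.

45.6°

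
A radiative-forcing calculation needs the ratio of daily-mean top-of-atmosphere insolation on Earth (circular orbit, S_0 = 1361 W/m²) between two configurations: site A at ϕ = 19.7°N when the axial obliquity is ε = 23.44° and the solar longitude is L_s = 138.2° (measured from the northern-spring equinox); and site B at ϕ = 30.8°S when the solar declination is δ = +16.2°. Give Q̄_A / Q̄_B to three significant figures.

Q̄_A / Q̄_B ≈ 1.72

— Configuration A (ϕ=+19.7°):
Solar declination: sin δ = sin ε · sin L_s = sin 23.44° × sin 138.2° = 0.26514, so δ = +15.375°.
cos h₀ = −tan(+19.7°) tan(+15.375°) = -0.0985, h₀ = 1.6694 rad.
Bracket: h₀ sin ϕ sin δ + cos ϕ cos δ sin h₀ = 1.6694×0.33710×0.26514 + 0.94147×0.96421×0.99514 = 0.149209 + 0.903363 = 1.052572.
Q̄ = (S_0/π) × [bracket] = (1361/π) × 1.052572 = 455.99 W/m².
— Configuration B (ϕ=-30.8°):
cos h₀ = −tan(-30.8°) tan(+16.200°) = 0.1732, h₀ = 1.3967 rad.
Bracket: h₀ sin ϕ sin δ + cos ϕ cos δ sin h₀ = 1.3967×-0.51204×0.27899 + 0.85896×0.96029×0.98489 = -0.199524 + 0.812387 = 0.612863.
Q̄ = (S_0/π) × [bracket] = (1361/π) × 0.612863 = 265.50 W/m².
Ratio Q̄_A / Q̄_B = 455.99 / 265.50 = 1.717.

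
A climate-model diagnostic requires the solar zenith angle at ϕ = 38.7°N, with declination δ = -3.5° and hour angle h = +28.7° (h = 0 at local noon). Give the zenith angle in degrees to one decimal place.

θ_z = 49.8°

cos θ_z = sin ϕ sin δ + cos ϕ cos δ cos h = -0.038170 + 0.683275 = 0.645105.
θ_z = arccos(0.645105) = 49.8°.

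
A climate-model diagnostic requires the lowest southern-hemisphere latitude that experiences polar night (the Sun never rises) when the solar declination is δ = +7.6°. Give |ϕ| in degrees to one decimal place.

|ϕ| = 82.4°

Polar night requires cos h₀ = −tan ϕ tan δ ≥ 1, i.e. tan ϕ tan δ ≤ −1.
The boundary is |tan ϕ| · |tan δ| = 1, so |ϕ| = 90° − |δ| = 90° − 7.6° = 82.4° in the southern hemisphere.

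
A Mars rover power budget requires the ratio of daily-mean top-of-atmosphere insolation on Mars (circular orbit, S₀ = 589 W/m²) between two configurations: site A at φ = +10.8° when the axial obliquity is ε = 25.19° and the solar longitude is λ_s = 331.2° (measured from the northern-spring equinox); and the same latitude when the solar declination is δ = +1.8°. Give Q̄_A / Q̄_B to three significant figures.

Q̄_A / Q̄_B ≈ 0.910

— Configuration A (φ=+10.8°):
Solar declination: sin δ = sin ε · sin λ_s = sin 25.19° × sin 331.2° = -0.20504, so δ = -11.832°.
cos H₀ = −tan(+10.8°) tan(-11.832°) = 0.0400, H₀ = 1.5308 rad.
Bracket: H₀ sin φ sin δ + cos φ cos δ sin H₀ = 1.5308×0.18738×-0.20504 + 0.98229×0.97875×0.99920 = -0.058814 + 0.960647 = 0.901833.
Q̄ = (S₀/π) × [bracket] = (589/π) × 0.901833 = 169.08 W/m².
— Configuration B (φ=+10.8°):
cos H₀ = −tan(+10.8°) tan(+1.800°) = -0.0060, H₀ = 1.5768 rad.
Bracket: H₀ sin φ sin δ + cos φ cos δ sin H₀ = 1.5768×0.18738×0.03141 + 0.98229×0.99951×0.99998 = 0.009280 + 0.981789 = 0.991069.
Q̄ = (S₀/π) × [bracket] = (589/π) × 0.991069 = 185.81 W/m².
Ratio Q̄_A / Q̄_B = 169.08 / 185.81 = 0.9100.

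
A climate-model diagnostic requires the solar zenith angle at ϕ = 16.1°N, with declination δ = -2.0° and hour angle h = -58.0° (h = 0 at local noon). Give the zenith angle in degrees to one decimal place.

θ_z = 60.1°

cos θ_z = sin ϕ sin δ + cos ϕ cos δ cos h = -0.009678 + 0.508825 = 0.499147.
θ_z = arccos(0.499147) = 60.1°.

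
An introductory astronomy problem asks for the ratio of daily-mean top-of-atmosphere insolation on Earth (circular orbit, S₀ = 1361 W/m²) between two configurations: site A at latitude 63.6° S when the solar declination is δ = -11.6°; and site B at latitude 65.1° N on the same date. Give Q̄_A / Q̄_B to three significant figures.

Q̄_A / Q̄_B ≈ 4.53

— Configuration A (φ=-63.6°):
cos H₀ = −tan(-63.6°) tan(-11.600°) = -0.4135, H₀ = 1.9971 rad.
Bracket: H₀ sin φ sin δ + cos φ cos δ sin H₀ = 1.9971×-0.89571×-0.20108 + 0.44464×0.97958×0.91050 = 0.359696 + 0.396578 = 0.756274.
Q̄ = (S₀/π) × [bracket] = (1361/π) × 0.756274 = 327.63 W/m².
— Configuration B (φ=+65.1°):
cos H₀ = −tan(+65.1°) tan(-11.600°) = 0.4422, H₀ = 1.1127 rad.
Bracket: H₀ sin φ sin δ + cos φ cos δ sin H₀ = 1.1127×0.90704×-0.20108 + 0.42104×0.97958×0.89691 = -0.202943 + 0.369924 = 0.166981.
Q̄ = (S₀/π) × [bracket] = (1361/π) × 0.166981 = 72.339 W/m².
Ratio Q̄_A / Q̄_B = 327.63 / 72.339 = 4.529.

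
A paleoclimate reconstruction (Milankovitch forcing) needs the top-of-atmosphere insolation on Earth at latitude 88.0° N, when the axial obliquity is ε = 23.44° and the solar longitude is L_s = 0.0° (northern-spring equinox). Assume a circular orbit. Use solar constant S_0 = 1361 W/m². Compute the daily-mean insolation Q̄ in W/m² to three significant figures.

Solar declination: sin δ = sin ε · sin L_s = sin 23.44° × sin 0.0° = 0.00000, so δ = +0.000°.
cos h₀ = −tan(+88.0°) tan(+0.000°) = -0.0000, h₀ = 1.5708 rad.
Bracket: h₀ sin ϕ sin δ + cos ϕ cos δ sin h₀ = 1.5708×0.99939×0.00000 + 0.03490×1.00000×1.00000 = 0.000000 + 0.034900 = 0.034900.
Q̄ = (S_0/π) × [bracket] = (1361/π) × 0.034900 = 15.12 W/m².

Q̄ ≈ 15.1 W/m²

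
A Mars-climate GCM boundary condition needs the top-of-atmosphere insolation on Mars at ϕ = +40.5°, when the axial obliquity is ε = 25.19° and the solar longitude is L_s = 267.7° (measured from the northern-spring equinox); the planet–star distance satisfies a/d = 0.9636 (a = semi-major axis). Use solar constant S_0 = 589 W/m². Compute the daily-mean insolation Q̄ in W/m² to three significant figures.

Solar declination: sin δ = sin ε · sin L_s = sin 25.19° × sin 267.7° = -0.42528, so δ = -25.168°.
cos h₀ = −tan(+40.5°) tan(-25.168°) = 0.4013, h₀ = 1.1578 rad.
Bracket: h₀ sin ϕ sin δ + cos ϕ cos δ sin h₀ = 1.1578×0.64945×-0.42528 + 0.76041×0.90506×0.91594 = -0.319782 + 0.630365 = 0.310583.
Inverse-square distance factor (a/d)² = 0.9636² = 0.928525.
Q̄ = (S_0/π) × 0.928525 × [bracket] = (589/π) × 0.928525 × 0.310583 = 54.07 W/m².

Q̄ ≈ 54.1 W/m²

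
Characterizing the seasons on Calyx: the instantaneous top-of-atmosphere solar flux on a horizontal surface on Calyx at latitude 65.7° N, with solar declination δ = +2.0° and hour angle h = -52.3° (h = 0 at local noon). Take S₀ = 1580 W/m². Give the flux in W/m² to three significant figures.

cos θ_z = sin φ sin δ + cos φ cos δ cos h = 0.031808 + 0.251499 = 0.283307.
Flux = S₀ · cos θ_z = 1580 × 0.283307 = 447.6 W/m².

448 W/m²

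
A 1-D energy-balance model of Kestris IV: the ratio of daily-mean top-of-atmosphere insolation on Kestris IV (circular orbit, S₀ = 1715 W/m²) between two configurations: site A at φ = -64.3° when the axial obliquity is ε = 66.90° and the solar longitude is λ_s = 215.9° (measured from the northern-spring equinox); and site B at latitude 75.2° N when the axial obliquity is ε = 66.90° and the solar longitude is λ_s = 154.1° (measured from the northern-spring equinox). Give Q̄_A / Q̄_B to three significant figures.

Q̄_A / Q̄_B ≈ 1.25

— Configuration A (φ=-64.3°):
Solar declination: sin δ = sin ε · sin λ_s = sin 66.90° × sin 215.9° = -0.53936, so δ = -32.640°.
cos H₀ = −tan(-64.3°) tan(-32.640°) = -1.3309 ≤ −1 ⇒ polar day, H₀ = π.
Bracket: H₀ sin φ sin δ + cos φ cos δ sin H₀ = 3.1416×-0.90108×-0.53936 + 0.43366×0.84208×0.00000 = 1.526838 + 0.000000 = 1.526838.
Q̄ = (S₀/π) × [bracket] = (1715/π) × 1.526838 = 833.50 W/m².
— Configuration B (φ=+75.2°):
Solar declination: sin δ = sin ε · sin λ_s = sin 66.90° × sin 154.1° = 0.40178, so δ = +23.689°.
cos H₀ = −tan(+75.2°) tan(+23.689°) = -1.6606 ≤ −1 ⇒ polar day, H₀ = π.
Bracket: H₀ sin φ sin δ + cos φ cos δ sin H₀ = 3.1416×0.96682×0.40178 + 0.25545×0.91574×0.00000 = 1.220351 + 0.000000 = 1.220351.
Q̄ = (S₀/π) × [bracket] = (1715/π) × 1.220351 = 666.19 W/m².
Ratio Q̄_A / Q̄_B = 833.50 / 666.19 = 1.251.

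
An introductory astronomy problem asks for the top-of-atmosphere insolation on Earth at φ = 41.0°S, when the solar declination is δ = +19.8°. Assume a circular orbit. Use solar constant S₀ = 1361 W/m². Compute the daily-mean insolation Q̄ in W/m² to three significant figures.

cos H₀ = −tan(-41.0°) tan(+19.800°) = 0.3130, H₀ = 1.2525 rad.
Bracket: H₀ sin φ sin δ + cos φ cos δ sin H₀ = 1.2525×-0.65606×0.33874 + 0.75471×0.94088×0.94977 = -0.278348 + 0.674424 = 0.396076.
Q̄ = (S₀/π) × [bracket] = (1361/π) × 0.396076 = 171.6 W/m².

Q̄ ≈ 172 W/m²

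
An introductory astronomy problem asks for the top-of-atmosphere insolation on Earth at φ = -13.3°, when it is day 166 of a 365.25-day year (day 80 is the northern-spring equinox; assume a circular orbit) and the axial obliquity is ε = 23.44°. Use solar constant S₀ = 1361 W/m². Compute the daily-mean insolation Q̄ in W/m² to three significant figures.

Solar longitude: λ_s = 360° × (166 − 80)/365.25 = 84.764°.
sin δ = sin 23.44° × sin 84.764° = 0.39613, so δ = +23.336°.
cos H₀ = −tan(-13.3°) tan(+23.336°) = 0.1020, H₀ = 1.4686 rad.
Bracket: H₀ sin φ sin δ + cos φ cos δ sin H₀ = 1.4686×-0.23005×0.39613 + 0.97318×0.91820×0.99479 = -0.133833 + 0.888918 = 0.755085.
Q̄ = (S₀/π) × [bracket] = (1361/π) × 0.755085 = 327.1 W/m².

Q̄ ≈ 327 W/m²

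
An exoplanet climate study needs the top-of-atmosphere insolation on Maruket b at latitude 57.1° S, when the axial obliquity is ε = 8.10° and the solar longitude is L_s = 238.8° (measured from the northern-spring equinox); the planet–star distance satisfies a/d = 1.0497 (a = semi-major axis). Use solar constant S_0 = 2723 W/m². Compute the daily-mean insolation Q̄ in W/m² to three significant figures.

Q̄ ≈ 676 W/m²

Solar declination: sin δ = sin ε · sin L_s = sin 8.10° × sin 238.8° = -0.12052, so δ = -6.922°.
cos h₀ = −tan(-57.1°) tan(-6.922°) = -0.1877, h₀ = 1.7596 rad.
Bracket: h₀ sin ϕ sin δ + cos ϕ cos δ sin h₀ = 1.7596×-0.83962×-0.12052 + 0.54317×0.99271×0.98223 = 0.178056 + 0.529629 = 0.707685.
Inverse-square distance factor (a/d)² = 1.0497² = 1.101870.
Q̄ = (S_0/π) × 1.101870 × [bracket] = (2723/π) × 1.101870 × 0.707685 = 675.9 W/m².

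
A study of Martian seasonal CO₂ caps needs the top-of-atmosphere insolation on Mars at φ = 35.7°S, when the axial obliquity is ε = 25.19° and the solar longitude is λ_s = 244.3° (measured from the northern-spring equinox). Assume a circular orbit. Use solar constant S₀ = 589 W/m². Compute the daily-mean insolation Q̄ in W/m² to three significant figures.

Solar declination: sin δ = sin ε · sin λ_s = sin 25.19° × sin 244.3° = -0.38352, so δ = -22.552°.
cos H₀ = −tan(-35.7°) tan(-22.552°) = -0.2984, H₀ = 1.8738 rad.
Bracket: H₀ sin φ sin δ + cos φ cos δ sin H₀ = 1.8738×-0.58354×-0.38352 + 0.81208×0.92353×0.95444 = 0.419355 + 0.715811 = 1.135166.
Q̄ = (S₀/π) × [bracket] = (589/π) × 1.135166 = 212.8 W/m².

Q̄ ≈ 213 W/m²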